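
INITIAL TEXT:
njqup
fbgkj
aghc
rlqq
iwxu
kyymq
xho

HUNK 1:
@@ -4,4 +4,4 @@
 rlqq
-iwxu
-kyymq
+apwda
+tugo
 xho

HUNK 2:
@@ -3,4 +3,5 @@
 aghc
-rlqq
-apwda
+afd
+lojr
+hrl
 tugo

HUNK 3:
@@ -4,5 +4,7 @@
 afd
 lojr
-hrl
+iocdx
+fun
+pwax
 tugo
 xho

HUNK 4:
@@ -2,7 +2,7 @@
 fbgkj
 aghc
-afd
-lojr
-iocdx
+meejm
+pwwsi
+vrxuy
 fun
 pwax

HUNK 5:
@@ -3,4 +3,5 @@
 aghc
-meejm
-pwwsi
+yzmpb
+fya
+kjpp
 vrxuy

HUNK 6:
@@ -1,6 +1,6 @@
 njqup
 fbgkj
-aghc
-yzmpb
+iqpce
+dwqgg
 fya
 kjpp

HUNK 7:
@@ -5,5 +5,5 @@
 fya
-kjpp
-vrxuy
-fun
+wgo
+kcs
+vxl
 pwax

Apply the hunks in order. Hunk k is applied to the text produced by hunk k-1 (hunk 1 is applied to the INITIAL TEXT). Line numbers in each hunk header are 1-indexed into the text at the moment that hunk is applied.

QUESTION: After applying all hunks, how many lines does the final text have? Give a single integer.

Answer: 11

Derivation:
Hunk 1: at line 4 remove [iwxu,kyymq] add [apwda,tugo] -> 7 lines: njqup fbgkj aghc rlqq apwda tugo xho
Hunk 2: at line 3 remove [rlqq,apwda] add [afd,lojr,hrl] -> 8 lines: njqup fbgkj aghc afd lojr hrl tugo xho
Hunk 3: at line 4 remove [hrl] add [iocdx,fun,pwax] -> 10 lines: njqup fbgkj aghc afd lojr iocdx fun pwax tugo xho
Hunk 4: at line 2 remove [afd,lojr,iocdx] add [meejm,pwwsi,vrxuy] -> 10 lines: njqup fbgkj aghc meejm pwwsi vrxuy fun pwax tugo xho
Hunk 5: at line 3 remove [meejm,pwwsi] add [yzmpb,fya,kjpp] -> 11 lines: njqup fbgkj aghc yzmpb fya kjpp vrxuy fun pwax tugo xho
Hunk 6: at line 1 remove [aghc,yzmpb] add [iqpce,dwqgg] -> 11 lines: njqup fbgkj iqpce dwqgg fya kjpp vrxuy fun pwax tugo xho
Hunk 7: at line 5 remove [kjpp,vrxuy,fun] add [wgo,kcs,vxl] -> 11 lines: njqup fbgkj iqpce dwqgg fya wgo kcs vxl pwax tugo xho
Final line count: 11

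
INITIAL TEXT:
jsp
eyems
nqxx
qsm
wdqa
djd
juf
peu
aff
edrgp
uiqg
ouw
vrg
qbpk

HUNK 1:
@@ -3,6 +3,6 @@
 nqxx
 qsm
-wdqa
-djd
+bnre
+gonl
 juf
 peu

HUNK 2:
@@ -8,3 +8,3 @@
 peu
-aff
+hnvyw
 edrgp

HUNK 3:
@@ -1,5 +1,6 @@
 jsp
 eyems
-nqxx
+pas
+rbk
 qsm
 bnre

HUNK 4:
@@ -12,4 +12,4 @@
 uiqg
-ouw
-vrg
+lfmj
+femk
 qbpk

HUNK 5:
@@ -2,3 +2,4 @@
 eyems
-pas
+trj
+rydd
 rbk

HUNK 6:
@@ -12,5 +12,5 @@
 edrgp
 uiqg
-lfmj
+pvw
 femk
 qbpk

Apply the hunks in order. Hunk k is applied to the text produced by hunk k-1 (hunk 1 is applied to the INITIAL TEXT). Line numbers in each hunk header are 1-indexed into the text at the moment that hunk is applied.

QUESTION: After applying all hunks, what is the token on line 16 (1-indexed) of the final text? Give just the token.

Answer: qbpk

Derivation:
Hunk 1: at line 3 remove [wdqa,djd] add [bnre,gonl] -> 14 lines: jsp eyems nqxx qsm bnre gonl juf peu aff edrgp uiqg ouw vrg qbpk
Hunk 2: at line 8 remove [aff] add [hnvyw] -> 14 lines: jsp eyems nqxx qsm bnre gonl juf peu hnvyw edrgp uiqg ouw vrg qbpk
Hunk 3: at line 1 remove [nqxx] add [pas,rbk] -> 15 lines: jsp eyems pas rbk qsm bnre gonl juf peu hnvyw edrgp uiqg ouw vrg qbpk
Hunk 4: at line 12 remove [ouw,vrg] add [lfmj,femk] -> 15 lines: jsp eyems pas rbk qsm bnre gonl juf peu hnvyw edrgp uiqg lfmj femk qbpk
Hunk 5: at line 2 remove [pas] add [trj,rydd] -> 16 lines: jsp eyems trj rydd rbk qsm bnre gonl juf peu hnvyw edrgp uiqg lfmj femk qbpk
Hunk 6: at line 12 remove [lfmj] add [pvw] -> 16 lines: jsp eyems trj rydd rbk qsm bnre gonl juf peu hnvyw edrgp uiqg pvw femk qbpk
Final line 16: qbpk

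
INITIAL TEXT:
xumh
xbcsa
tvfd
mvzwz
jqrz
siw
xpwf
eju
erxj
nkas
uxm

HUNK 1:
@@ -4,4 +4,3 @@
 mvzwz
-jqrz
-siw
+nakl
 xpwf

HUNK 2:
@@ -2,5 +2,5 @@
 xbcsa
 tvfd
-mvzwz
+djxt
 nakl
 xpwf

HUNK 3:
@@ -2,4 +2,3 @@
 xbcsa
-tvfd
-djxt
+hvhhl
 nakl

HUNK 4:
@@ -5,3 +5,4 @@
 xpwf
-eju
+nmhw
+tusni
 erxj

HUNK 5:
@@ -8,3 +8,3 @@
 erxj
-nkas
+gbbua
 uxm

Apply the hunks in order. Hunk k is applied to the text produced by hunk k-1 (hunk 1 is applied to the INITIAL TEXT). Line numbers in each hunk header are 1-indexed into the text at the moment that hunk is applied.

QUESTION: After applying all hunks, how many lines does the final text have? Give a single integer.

Answer: 10

Derivation:
Hunk 1: at line 4 remove [jqrz,siw] add [nakl] -> 10 lines: xumh xbcsa tvfd mvzwz nakl xpwf eju erxj nkas uxm
Hunk 2: at line 2 remove [mvzwz] add [djxt] -> 10 lines: xumh xbcsa tvfd djxt nakl xpwf eju erxj nkas uxm
Hunk 3: at line 2 remove [tvfd,djxt] add [hvhhl] -> 9 lines: xumh xbcsa hvhhl nakl xpwf eju erxj nkas uxm
Hunk 4: at line 5 remove [eju] add [nmhw,tusni] -> 10 lines: xumh xbcsa hvhhl nakl xpwf nmhw tusni erxj nkas uxm
Hunk 5: at line 8 remove [nkas] add [gbbua] -> 10 lines: xumh xbcsa hvhhl nakl xpwf nmhw tusni erxj gbbua uxm
Final line count: 10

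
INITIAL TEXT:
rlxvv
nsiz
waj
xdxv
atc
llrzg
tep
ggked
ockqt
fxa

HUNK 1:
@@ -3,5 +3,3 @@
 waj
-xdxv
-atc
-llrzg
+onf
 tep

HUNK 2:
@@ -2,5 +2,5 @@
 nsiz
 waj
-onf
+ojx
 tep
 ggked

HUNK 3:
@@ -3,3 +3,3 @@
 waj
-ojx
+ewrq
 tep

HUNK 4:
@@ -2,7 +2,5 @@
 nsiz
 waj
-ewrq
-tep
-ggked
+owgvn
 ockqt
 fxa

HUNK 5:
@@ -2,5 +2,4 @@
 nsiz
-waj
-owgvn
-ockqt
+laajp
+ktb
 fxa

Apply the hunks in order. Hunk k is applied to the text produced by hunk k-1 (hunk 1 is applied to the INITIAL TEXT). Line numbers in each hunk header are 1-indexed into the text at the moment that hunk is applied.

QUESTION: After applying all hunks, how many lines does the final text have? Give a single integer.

Answer: 5

Derivation:
Hunk 1: at line 3 remove [xdxv,atc,llrzg] add [onf] -> 8 lines: rlxvv nsiz waj onf tep ggked ockqt fxa
Hunk 2: at line 2 remove [onf] add [ojx] -> 8 lines: rlxvv nsiz waj ojx tep ggked ockqt fxa
Hunk 3: at line 3 remove [ojx] add [ewrq] -> 8 lines: rlxvv nsiz waj ewrq tep ggked ockqt fxa
Hunk 4: at line 2 remove [ewrq,tep,ggked] add [owgvn] -> 6 lines: rlxvv nsiz waj owgvn ockqt fxa
Hunk 5: at line 2 remove [waj,owgvn,ockqt] add [laajp,ktb] -> 5 lines: rlxvv nsiz laajp ktb fxa
Final line count: 5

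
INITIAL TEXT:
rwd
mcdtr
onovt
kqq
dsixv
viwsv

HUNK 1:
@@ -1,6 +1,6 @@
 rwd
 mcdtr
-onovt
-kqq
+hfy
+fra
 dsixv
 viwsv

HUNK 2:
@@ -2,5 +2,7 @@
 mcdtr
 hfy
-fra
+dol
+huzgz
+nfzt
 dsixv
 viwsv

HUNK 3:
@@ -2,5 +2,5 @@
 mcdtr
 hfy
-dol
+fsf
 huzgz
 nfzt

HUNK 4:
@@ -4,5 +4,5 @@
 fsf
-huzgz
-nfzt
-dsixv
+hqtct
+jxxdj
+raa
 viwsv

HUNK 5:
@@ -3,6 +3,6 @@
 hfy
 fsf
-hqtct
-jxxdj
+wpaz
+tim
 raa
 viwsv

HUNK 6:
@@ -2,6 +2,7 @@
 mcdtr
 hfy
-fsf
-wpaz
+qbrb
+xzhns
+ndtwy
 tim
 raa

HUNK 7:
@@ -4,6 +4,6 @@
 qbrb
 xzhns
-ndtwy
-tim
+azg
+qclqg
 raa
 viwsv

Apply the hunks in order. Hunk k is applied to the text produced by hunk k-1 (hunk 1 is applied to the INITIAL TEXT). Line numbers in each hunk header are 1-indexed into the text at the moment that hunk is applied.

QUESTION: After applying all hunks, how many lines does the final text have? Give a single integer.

Answer: 9

Derivation:
Hunk 1: at line 1 remove [onovt,kqq] add [hfy,fra] -> 6 lines: rwd mcdtr hfy fra dsixv viwsv
Hunk 2: at line 2 remove [fra] add [dol,huzgz,nfzt] -> 8 lines: rwd mcdtr hfy dol huzgz nfzt dsixv viwsv
Hunk 3: at line 2 remove [dol] add [fsf] -> 8 lines: rwd mcdtr hfy fsf huzgz nfzt dsixv viwsv
Hunk 4: at line 4 remove [huzgz,nfzt,dsixv] add [hqtct,jxxdj,raa] -> 8 lines: rwd mcdtr hfy fsf hqtct jxxdj raa viwsv
Hunk 5: at line 3 remove [hqtct,jxxdj] add [wpaz,tim] -> 8 lines: rwd mcdtr hfy fsf wpaz tim raa viwsv
Hunk 6: at line 2 remove [fsf,wpaz] add [qbrb,xzhns,ndtwy] -> 9 lines: rwd mcdtr hfy qbrb xzhns ndtwy tim raa viwsv
Hunk 7: at line 4 remove [ndtwy,tim] add [azg,qclqg] -> 9 lines: rwd mcdtr hfy qbrb xzhns azg qclqg raa viwsv
Final line count: 9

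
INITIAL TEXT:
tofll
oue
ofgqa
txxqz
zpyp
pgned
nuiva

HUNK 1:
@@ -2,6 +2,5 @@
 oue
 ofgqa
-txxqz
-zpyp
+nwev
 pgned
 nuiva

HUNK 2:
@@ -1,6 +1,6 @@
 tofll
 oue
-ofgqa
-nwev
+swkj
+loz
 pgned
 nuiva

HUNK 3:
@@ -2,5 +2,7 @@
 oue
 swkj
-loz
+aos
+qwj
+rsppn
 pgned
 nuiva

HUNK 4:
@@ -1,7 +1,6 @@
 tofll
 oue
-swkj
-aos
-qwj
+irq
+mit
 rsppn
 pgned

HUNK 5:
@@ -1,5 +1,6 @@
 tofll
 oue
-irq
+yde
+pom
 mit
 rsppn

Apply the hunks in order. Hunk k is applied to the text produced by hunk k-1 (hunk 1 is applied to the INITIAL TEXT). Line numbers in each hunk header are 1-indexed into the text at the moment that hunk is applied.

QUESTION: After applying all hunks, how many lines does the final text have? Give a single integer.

Hunk 1: at line 2 remove [txxqz,zpyp] add [nwev] -> 6 lines: tofll oue ofgqa nwev pgned nuiva
Hunk 2: at line 1 remove [ofgqa,nwev] add [swkj,loz] -> 6 lines: tofll oue swkj loz pgned nuiva
Hunk 3: at line 2 remove [loz] add [aos,qwj,rsppn] -> 8 lines: tofll oue swkj aos qwj rsppn pgned nuiva
Hunk 4: at line 1 remove [swkj,aos,qwj] add [irq,mit] -> 7 lines: tofll oue irq mit rsppn pgned nuiva
Hunk 5: at line 1 remove [irq] add [yde,pom] -> 8 lines: tofll oue yde pom mit rsppn pgned nuiva
Final line count: 8

Answer: 8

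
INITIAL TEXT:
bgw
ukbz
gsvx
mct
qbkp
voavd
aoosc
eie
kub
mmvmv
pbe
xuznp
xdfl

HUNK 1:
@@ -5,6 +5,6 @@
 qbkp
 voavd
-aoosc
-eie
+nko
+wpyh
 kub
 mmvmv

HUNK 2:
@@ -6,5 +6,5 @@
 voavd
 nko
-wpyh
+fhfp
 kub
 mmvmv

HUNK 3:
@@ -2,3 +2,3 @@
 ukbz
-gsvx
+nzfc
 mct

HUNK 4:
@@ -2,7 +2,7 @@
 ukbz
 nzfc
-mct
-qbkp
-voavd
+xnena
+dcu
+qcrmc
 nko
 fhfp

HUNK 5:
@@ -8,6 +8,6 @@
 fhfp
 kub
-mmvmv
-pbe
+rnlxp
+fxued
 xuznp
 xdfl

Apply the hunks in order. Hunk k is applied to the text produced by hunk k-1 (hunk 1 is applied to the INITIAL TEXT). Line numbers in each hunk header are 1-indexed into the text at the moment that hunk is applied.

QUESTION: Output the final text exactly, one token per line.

Hunk 1: at line 5 remove [aoosc,eie] add [nko,wpyh] -> 13 lines: bgw ukbz gsvx mct qbkp voavd nko wpyh kub mmvmv pbe xuznp xdfl
Hunk 2: at line 6 remove [wpyh] add [fhfp] -> 13 lines: bgw ukbz gsvx mct qbkp voavd nko fhfp kub mmvmv pbe xuznp xdfl
Hunk 3: at line 2 remove [gsvx] add [nzfc] -> 13 lines: bgw ukbz nzfc mct qbkp voavd nko fhfp kub mmvmv pbe xuznp xdfl
Hunk 4: at line 2 remove [mct,qbkp,voavd] add [xnena,dcu,qcrmc] -> 13 lines: bgw ukbz nzfc xnena dcu qcrmc nko fhfp kub mmvmv pbe xuznp xdfl
Hunk 5: at line 8 remove [mmvmv,pbe] add [rnlxp,fxued] -> 13 lines: bgw ukbz nzfc xnena dcu qcrmc nko fhfp kub rnlxp fxued xuznp xdfl

Answer: bgw
ukbz
nzfc
xnena
dcu
qcrmc
nko
fhfp
kub
rnlxp
fxued
xuznp
xdfl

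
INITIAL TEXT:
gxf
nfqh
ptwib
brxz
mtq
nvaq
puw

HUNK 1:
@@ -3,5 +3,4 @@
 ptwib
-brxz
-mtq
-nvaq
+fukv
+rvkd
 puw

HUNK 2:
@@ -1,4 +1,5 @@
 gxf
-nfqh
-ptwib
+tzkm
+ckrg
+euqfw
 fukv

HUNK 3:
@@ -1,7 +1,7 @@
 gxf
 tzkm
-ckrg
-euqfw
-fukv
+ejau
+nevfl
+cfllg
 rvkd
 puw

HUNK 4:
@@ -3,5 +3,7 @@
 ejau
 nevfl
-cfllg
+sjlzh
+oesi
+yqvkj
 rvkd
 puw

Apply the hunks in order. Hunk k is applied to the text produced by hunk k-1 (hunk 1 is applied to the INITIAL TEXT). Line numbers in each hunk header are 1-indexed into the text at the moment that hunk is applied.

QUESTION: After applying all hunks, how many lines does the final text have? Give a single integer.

Answer: 9

Derivation:
Hunk 1: at line 3 remove [brxz,mtq,nvaq] add [fukv,rvkd] -> 6 lines: gxf nfqh ptwib fukv rvkd puw
Hunk 2: at line 1 remove [nfqh,ptwib] add [tzkm,ckrg,euqfw] -> 7 lines: gxf tzkm ckrg euqfw fukv rvkd puw
Hunk 3: at line 1 remove [ckrg,euqfw,fukv] add [ejau,nevfl,cfllg] -> 7 lines: gxf tzkm ejau nevfl cfllg rvkd puw
Hunk 4: at line 3 remove [cfllg] add [sjlzh,oesi,yqvkj] -> 9 lines: gxf tzkm ejau nevfl sjlzh oesi yqvkj rvkd puw
Final line count: 9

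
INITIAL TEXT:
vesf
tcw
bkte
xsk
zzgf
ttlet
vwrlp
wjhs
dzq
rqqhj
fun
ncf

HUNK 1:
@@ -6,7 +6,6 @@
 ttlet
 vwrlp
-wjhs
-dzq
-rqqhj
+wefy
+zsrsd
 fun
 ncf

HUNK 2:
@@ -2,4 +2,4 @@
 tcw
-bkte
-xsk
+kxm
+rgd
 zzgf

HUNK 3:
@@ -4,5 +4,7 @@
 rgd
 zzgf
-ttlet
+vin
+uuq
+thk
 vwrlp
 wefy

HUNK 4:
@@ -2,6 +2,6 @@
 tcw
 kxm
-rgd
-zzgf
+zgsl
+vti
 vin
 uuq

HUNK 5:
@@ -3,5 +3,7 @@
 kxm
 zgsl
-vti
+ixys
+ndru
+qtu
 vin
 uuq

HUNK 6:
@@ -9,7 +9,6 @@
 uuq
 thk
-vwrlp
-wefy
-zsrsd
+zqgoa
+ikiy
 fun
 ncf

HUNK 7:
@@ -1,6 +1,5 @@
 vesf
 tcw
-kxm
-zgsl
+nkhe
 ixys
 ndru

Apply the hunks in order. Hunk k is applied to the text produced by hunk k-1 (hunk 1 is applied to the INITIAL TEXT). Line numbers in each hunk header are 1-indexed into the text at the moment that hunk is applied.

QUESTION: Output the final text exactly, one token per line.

Hunk 1: at line 6 remove [wjhs,dzq,rqqhj] add [wefy,zsrsd] -> 11 lines: vesf tcw bkte xsk zzgf ttlet vwrlp wefy zsrsd fun ncf
Hunk 2: at line 2 remove [bkte,xsk] add [kxm,rgd] -> 11 lines: vesf tcw kxm rgd zzgf ttlet vwrlp wefy zsrsd fun ncf
Hunk 3: at line 4 remove [ttlet] add [vin,uuq,thk] -> 13 lines: vesf tcw kxm rgd zzgf vin uuq thk vwrlp wefy zsrsd fun ncf
Hunk 4: at line 2 remove [rgd,zzgf] add [zgsl,vti] -> 13 lines: vesf tcw kxm zgsl vti vin uuq thk vwrlp wefy zsrsd fun ncf
Hunk 5: at line 3 remove [vti] add [ixys,ndru,qtu] -> 15 lines: vesf tcw kxm zgsl ixys ndru qtu vin uuq thk vwrlp wefy zsrsd fun ncf
Hunk 6: at line 9 remove [vwrlp,wefy,zsrsd] add [zqgoa,ikiy] -> 14 lines: vesf tcw kxm zgsl ixys ndru qtu vin uuq thk zqgoa ikiy fun ncf
Hunk 7: at line 1 remove [kxm,zgsl] add [nkhe] -> 13 lines: vesf tcw nkhe ixys ndru qtu vin uuq thk zqgoa ikiy fun ncf

Answer: vesf
tcw
nkhe
ixys
ndru
qtu
vin
uuq
thk
zqgoa
ikiy
fun
ncf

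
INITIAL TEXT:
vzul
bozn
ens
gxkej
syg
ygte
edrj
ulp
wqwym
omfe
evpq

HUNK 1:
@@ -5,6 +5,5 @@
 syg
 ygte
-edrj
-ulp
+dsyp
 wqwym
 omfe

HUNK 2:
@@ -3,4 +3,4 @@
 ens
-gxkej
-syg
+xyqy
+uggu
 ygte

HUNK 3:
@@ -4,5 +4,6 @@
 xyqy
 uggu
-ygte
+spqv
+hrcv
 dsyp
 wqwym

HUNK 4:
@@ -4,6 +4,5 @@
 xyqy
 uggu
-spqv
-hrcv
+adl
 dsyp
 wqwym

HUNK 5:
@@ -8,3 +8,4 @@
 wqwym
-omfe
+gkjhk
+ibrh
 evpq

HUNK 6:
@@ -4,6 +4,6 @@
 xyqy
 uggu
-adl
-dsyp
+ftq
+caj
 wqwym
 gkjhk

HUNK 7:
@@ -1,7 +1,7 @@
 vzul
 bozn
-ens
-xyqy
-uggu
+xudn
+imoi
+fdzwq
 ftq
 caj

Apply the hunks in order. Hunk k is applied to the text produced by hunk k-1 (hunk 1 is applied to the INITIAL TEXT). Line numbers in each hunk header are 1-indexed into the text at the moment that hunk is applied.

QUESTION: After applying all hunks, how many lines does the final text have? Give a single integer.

Answer: 11

Derivation:
Hunk 1: at line 5 remove [edrj,ulp] add [dsyp] -> 10 lines: vzul bozn ens gxkej syg ygte dsyp wqwym omfe evpq
Hunk 2: at line 3 remove [gxkej,syg] add [xyqy,uggu] -> 10 lines: vzul bozn ens xyqy uggu ygte dsyp wqwym omfe evpq
Hunk 3: at line 4 remove [ygte] add [spqv,hrcv] -> 11 lines: vzul bozn ens xyqy uggu spqv hrcv dsyp wqwym omfe evpq
Hunk 4: at line 4 remove [spqv,hrcv] add [adl] -> 10 lines: vzul bozn ens xyqy uggu adl dsyp wqwym omfe evpq
Hunk 5: at line 8 remove [omfe] add [gkjhk,ibrh] -> 11 lines: vzul bozn ens xyqy uggu adl dsyp wqwym gkjhk ibrh evpq
Hunk 6: at line 4 remove [adl,dsyp] add [ftq,caj] -> 11 lines: vzul bozn ens xyqy uggu ftq caj wqwym gkjhk ibrh evpq
Hunk 7: at line 1 remove [ens,xyqy,uggu] add [xudn,imoi,fdzwq] -> 11 lines: vzul bozn xudn imoi fdzwq ftq caj wqwym gkjhk ibrh evpq
Final line count: 11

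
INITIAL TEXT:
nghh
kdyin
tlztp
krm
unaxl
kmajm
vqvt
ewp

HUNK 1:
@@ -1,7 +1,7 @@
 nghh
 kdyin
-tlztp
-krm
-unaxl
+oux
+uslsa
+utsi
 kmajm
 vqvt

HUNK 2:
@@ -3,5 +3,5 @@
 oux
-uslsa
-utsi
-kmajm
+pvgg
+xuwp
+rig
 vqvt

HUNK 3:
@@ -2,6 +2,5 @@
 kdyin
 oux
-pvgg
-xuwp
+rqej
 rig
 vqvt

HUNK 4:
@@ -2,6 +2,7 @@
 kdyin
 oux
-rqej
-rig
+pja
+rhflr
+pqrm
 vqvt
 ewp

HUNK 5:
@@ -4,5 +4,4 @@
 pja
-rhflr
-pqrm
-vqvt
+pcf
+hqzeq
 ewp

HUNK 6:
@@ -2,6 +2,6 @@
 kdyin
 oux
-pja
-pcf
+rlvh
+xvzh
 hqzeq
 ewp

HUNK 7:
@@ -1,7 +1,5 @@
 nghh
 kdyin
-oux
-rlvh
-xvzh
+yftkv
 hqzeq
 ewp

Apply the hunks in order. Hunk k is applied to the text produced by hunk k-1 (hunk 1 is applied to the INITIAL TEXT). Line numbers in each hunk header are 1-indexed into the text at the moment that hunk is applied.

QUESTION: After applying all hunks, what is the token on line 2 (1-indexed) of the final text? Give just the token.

Hunk 1: at line 1 remove [tlztp,krm,unaxl] add [oux,uslsa,utsi] -> 8 lines: nghh kdyin oux uslsa utsi kmajm vqvt ewp
Hunk 2: at line 3 remove [uslsa,utsi,kmajm] add [pvgg,xuwp,rig] -> 8 lines: nghh kdyin oux pvgg xuwp rig vqvt ewp
Hunk 3: at line 2 remove [pvgg,xuwp] add [rqej] -> 7 lines: nghh kdyin oux rqej rig vqvt ewp
Hunk 4: at line 2 remove [rqej,rig] add [pja,rhflr,pqrm] -> 8 lines: nghh kdyin oux pja rhflr pqrm vqvt ewp
Hunk 5: at line 4 remove [rhflr,pqrm,vqvt] add [pcf,hqzeq] -> 7 lines: nghh kdyin oux pja pcf hqzeq ewp
Hunk 6: at line 2 remove [pja,pcf] add [rlvh,xvzh] -> 7 lines: nghh kdyin oux rlvh xvzh hqzeq ewp
Hunk 7: at line 1 remove [oux,rlvh,xvzh] add [yftkv] -> 5 lines: nghh kdyin yftkv hqzeq ewp
Final line 2: kdyin

Answer: kdyin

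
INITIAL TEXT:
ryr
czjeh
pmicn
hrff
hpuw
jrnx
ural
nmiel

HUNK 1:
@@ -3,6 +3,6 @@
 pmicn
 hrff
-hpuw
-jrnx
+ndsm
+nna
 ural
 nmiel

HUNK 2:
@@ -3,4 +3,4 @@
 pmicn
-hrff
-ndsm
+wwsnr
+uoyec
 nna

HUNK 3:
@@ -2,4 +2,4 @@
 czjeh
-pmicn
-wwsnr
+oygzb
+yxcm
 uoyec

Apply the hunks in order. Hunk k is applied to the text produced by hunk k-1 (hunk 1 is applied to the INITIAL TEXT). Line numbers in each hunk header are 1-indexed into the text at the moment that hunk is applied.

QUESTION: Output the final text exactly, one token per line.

Hunk 1: at line 3 remove [hpuw,jrnx] add [ndsm,nna] -> 8 lines: ryr czjeh pmicn hrff ndsm nna ural nmiel
Hunk 2: at line 3 remove [hrff,ndsm] add [wwsnr,uoyec] -> 8 lines: ryr czjeh pmicn wwsnr uoyec nna ural nmiel
Hunk 3: at line 2 remove [pmicn,wwsnr] add [oygzb,yxcm] -> 8 lines: ryr czjeh oygzb yxcm uoyec nna ural nmiel

Answer: ryr
czjeh
oygzb
yxcm
uoyec
nna
ural
nmiel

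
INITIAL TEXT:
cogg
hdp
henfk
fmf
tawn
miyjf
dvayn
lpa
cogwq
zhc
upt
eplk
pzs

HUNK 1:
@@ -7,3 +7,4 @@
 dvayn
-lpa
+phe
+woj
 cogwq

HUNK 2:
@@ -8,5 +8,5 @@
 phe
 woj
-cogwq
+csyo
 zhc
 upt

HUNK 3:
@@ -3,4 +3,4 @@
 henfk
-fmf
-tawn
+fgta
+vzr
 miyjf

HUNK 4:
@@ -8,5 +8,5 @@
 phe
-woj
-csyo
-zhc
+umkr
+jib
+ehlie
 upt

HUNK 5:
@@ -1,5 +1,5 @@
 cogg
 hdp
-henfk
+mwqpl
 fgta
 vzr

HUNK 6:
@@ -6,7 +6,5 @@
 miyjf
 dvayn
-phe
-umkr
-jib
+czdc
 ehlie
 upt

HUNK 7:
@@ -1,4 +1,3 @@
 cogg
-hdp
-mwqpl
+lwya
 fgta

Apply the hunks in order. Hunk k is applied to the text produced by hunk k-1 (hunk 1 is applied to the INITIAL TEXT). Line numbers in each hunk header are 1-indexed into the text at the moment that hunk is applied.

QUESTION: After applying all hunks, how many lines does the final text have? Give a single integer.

Hunk 1: at line 7 remove [lpa] add [phe,woj] -> 14 lines: cogg hdp henfk fmf tawn miyjf dvayn phe woj cogwq zhc upt eplk pzs
Hunk 2: at line 8 remove [cogwq] add [csyo] -> 14 lines: cogg hdp henfk fmf tawn miyjf dvayn phe woj csyo zhc upt eplk pzs
Hunk 3: at line 3 remove [fmf,tawn] add [fgta,vzr] -> 14 lines: cogg hdp henfk fgta vzr miyjf dvayn phe woj csyo zhc upt eplk pzs
Hunk 4: at line 8 remove [woj,csyo,zhc] add [umkr,jib,ehlie] -> 14 lines: cogg hdp henfk fgta vzr miyjf dvayn phe umkr jib ehlie upt eplk pzs
Hunk 5: at line 1 remove [henfk] add [mwqpl] -> 14 lines: cogg hdp mwqpl fgta vzr miyjf dvayn phe umkr jib ehlie upt eplk pzs
Hunk 6: at line 6 remove [phe,umkr,jib] add [czdc] -> 12 lines: cogg hdp mwqpl fgta vzr miyjf dvayn czdc ehlie upt eplk pzs
Hunk 7: at line 1 remove [hdp,mwqpl] add [lwya] -> 11 lines: cogg lwya fgta vzr miyjf dvayn czdc ehlie upt eplk pzs
Final line count: 11

Answer: 11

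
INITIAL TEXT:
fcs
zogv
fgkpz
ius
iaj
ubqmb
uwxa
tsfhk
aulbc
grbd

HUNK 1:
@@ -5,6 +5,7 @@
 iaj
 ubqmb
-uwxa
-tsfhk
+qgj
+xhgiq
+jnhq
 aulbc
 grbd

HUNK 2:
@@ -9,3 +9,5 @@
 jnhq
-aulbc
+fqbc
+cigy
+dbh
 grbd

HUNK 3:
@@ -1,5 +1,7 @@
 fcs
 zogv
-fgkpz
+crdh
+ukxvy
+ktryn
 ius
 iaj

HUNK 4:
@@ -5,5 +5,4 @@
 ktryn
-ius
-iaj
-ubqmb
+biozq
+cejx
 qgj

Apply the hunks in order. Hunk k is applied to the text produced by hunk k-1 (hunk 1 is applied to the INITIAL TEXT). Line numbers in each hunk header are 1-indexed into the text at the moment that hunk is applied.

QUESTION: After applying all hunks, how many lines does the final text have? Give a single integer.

Hunk 1: at line 5 remove [uwxa,tsfhk] add [qgj,xhgiq,jnhq] -> 11 lines: fcs zogv fgkpz ius iaj ubqmb qgj xhgiq jnhq aulbc grbd
Hunk 2: at line 9 remove [aulbc] add [fqbc,cigy,dbh] -> 13 lines: fcs zogv fgkpz ius iaj ubqmb qgj xhgiq jnhq fqbc cigy dbh grbd
Hunk 3: at line 1 remove [fgkpz] add [crdh,ukxvy,ktryn] -> 15 lines: fcs zogv crdh ukxvy ktryn ius iaj ubqmb qgj xhgiq jnhq fqbc cigy dbh grbd
Hunk 4: at line 5 remove [ius,iaj,ubqmb] add [biozq,cejx] -> 14 lines: fcs zogv crdh ukxvy ktryn biozq cejx qgj xhgiq jnhq fqbc cigy dbh grbd
Final line count: 14

Answer: 14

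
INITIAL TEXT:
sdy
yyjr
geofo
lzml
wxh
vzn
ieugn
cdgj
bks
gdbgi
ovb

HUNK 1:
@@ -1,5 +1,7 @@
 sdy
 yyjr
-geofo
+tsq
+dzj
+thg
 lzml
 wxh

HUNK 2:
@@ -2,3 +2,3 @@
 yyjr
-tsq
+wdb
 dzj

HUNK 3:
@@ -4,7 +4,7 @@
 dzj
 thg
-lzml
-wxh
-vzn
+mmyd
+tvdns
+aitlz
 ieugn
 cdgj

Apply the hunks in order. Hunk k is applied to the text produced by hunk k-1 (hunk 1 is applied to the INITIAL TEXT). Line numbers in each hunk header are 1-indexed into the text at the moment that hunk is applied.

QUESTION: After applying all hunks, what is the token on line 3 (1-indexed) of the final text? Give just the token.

Answer: wdb

Derivation:
Hunk 1: at line 1 remove [geofo] add [tsq,dzj,thg] -> 13 lines: sdy yyjr tsq dzj thg lzml wxh vzn ieugn cdgj bks gdbgi ovb
Hunk 2: at line 2 remove [tsq] add [wdb] -> 13 lines: sdy yyjr wdb dzj thg lzml wxh vzn ieugn cdgj bks gdbgi ovb
Hunk 3: at line 4 remove [lzml,wxh,vzn] add [mmyd,tvdns,aitlz] -> 13 lines: sdy yyjr wdb dzj thg mmyd tvdns aitlz ieugn cdgj bks gdbgi ovb
Final line 3: wdb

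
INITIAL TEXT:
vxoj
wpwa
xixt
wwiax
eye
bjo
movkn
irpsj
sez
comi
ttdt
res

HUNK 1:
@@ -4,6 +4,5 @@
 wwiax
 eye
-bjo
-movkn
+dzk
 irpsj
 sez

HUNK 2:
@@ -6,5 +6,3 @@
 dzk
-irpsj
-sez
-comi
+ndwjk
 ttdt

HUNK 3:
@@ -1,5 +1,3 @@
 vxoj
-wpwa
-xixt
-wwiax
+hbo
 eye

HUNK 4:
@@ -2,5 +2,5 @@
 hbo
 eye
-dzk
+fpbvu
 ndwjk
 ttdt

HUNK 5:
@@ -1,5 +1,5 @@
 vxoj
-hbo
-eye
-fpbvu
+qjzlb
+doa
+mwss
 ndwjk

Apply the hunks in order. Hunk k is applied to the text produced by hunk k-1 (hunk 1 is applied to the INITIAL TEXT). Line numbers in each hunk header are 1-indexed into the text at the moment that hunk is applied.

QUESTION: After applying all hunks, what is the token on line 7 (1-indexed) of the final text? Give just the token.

Hunk 1: at line 4 remove [bjo,movkn] add [dzk] -> 11 lines: vxoj wpwa xixt wwiax eye dzk irpsj sez comi ttdt res
Hunk 2: at line 6 remove [irpsj,sez,comi] add [ndwjk] -> 9 lines: vxoj wpwa xixt wwiax eye dzk ndwjk ttdt res
Hunk 3: at line 1 remove [wpwa,xixt,wwiax] add [hbo] -> 7 lines: vxoj hbo eye dzk ndwjk ttdt res
Hunk 4: at line 2 remove [dzk] add [fpbvu] -> 7 lines: vxoj hbo eye fpbvu ndwjk ttdt res
Hunk 5: at line 1 remove [hbo,eye,fpbvu] add [qjzlb,doa,mwss] -> 7 lines: vxoj qjzlb doa mwss ndwjk ttdt res
Final line 7: res

Answer: res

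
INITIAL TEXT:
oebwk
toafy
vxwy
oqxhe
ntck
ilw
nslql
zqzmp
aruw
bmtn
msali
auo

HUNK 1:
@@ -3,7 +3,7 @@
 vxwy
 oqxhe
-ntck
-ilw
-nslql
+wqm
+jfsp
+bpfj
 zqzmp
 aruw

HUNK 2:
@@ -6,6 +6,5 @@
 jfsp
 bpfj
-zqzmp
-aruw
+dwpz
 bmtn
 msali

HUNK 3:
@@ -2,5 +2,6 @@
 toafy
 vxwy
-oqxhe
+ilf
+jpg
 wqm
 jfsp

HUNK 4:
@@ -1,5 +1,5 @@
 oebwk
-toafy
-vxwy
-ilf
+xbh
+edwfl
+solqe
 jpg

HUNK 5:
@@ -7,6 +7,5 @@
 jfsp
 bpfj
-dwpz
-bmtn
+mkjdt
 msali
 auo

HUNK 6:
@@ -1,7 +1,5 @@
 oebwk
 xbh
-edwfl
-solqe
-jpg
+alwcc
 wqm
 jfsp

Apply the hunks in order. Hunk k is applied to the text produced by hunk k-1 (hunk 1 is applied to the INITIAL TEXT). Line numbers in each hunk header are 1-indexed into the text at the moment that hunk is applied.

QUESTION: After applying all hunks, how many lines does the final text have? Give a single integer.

Answer: 9

Derivation:
Hunk 1: at line 3 remove [ntck,ilw,nslql] add [wqm,jfsp,bpfj] -> 12 lines: oebwk toafy vxwy oqxhe wqm jfsp bpfj zqzmp aruw bmtn msali auo
Hunk 2: at line 6 remove [zqzmp,aruw] add [dwpz] -> 11 lines: oebwk toafy vxwy oqxhe wqm jfsp bpfj dwpz bmtn msali auo
Hunk 3: at line 2 remove [oqxhe] add [ilf,jpg] -> 12 lines: oebwk toafy vxwy ilf jpg wqm jfsp bpfj dwpz bmtn msali auo
Hunk 4: at line 1 remove [toafy,vxwy,ilf] add [xbh,edwfl,solqe] -> 12 lines: oebwk xbh edwfl solqe jpg wqm jfsp bpfj dwpz bmtn msali auo
Hunk 5: at line 7 remove [dwpz,bmtn] add [mkjdt] -> 11 lines: oebwk xbh edwfl solqe jpg wqm jfsp bpfj mkjdt msali auo
Hunk 6: at line 1 remove [edwfl,solqe,jpg] add [alwcc] -> 9 lines: oebwk xbh alwcc wqm jfsp bpfj mkjdt msali auo
Final line count: 9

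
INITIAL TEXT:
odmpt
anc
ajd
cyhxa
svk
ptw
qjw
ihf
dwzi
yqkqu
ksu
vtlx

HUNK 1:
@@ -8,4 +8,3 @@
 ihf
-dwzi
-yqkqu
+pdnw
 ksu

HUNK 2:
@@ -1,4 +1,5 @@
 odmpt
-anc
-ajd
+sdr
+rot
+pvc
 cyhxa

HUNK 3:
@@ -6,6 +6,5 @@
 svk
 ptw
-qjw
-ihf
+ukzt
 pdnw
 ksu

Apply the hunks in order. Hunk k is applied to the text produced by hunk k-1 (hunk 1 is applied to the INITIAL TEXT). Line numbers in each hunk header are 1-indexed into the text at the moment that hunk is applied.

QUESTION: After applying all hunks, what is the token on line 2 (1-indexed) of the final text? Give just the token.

Answer: sdr

Derivation:
Hunk 1: at line 8 remove [dwzi,yqkqu] add [pdnw] -> 11 lines: odmpt anc ajd cyhxa svk ptw qjw ihf pdnw ksu vtlx
Hunk 2: at line 1 remove [anc,ajd] add [sdr,rot,pvc] -> 12 lines: odmpt sdr rot pvc cyhxa svk ptw qjw ihf pdnw ksu vtlx
Hunk 3: at line 6 remove [qjw,ihf] add [ukzt] -> 11 lines: odmpt sdr rot pvc cyhxa svk ptw ukzt pdnw ksu vtlx
Final line 2: sdr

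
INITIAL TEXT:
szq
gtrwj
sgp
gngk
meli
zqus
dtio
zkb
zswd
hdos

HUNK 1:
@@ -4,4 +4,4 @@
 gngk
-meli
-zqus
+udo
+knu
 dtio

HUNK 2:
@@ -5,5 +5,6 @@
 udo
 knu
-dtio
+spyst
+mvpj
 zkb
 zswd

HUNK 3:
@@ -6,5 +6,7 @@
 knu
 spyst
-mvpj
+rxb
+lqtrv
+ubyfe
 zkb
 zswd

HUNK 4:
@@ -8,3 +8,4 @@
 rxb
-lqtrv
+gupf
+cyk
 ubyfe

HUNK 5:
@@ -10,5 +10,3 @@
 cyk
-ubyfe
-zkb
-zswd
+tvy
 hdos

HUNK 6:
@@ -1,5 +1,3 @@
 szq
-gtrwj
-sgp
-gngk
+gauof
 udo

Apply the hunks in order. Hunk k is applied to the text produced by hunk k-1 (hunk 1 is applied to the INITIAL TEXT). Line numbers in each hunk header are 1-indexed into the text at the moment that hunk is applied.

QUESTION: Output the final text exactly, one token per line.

Hunk 1: at line 4 remove [meli,zqus] add [udo,knu] -> 10 lines: szq gtrwj sgp gngk udo knu dtio zkb zswd hdos
Hunk 2: at line 5 remove [dtio] add [spyst,mvpj] -> 11 lines: szq gtrwj sgp gngk udo knu spyst mvpj zkb zswd hdos
Hunk 3: at line 6 remove [mvpj] add [rxb,lqtrv,ubyfe] -> 13 lines: szq gtrwj sgp gngk udo knu spyst rxb lqtrv ubyfe zkb zswd hdos
Hunk 4: at line 8 remove [lqtrv] add [gupf,cyk] -> 14 lines: szq gtrwj sgp gngk udo knu spyst rxb gupf cyk ubyfe zkb zswd hdos
Hunk 5: at line 10 remove [ubyfe,zkb,zswd] add [tvy] -> 12 lines: szq gtrwj sgp gngk udo knu spyst rxb gupf cyk tvy hdos
Hunk 6: at line 1 remove [gtrwj,sgp,gngk] add [gauof] -> 10 lines: szq gauof udo knu spyst rxb gupf cyk tvy hdos

Answer: szq
gauof
udo
knu
spyst
rxb
gupf
cyk
tvy
hdos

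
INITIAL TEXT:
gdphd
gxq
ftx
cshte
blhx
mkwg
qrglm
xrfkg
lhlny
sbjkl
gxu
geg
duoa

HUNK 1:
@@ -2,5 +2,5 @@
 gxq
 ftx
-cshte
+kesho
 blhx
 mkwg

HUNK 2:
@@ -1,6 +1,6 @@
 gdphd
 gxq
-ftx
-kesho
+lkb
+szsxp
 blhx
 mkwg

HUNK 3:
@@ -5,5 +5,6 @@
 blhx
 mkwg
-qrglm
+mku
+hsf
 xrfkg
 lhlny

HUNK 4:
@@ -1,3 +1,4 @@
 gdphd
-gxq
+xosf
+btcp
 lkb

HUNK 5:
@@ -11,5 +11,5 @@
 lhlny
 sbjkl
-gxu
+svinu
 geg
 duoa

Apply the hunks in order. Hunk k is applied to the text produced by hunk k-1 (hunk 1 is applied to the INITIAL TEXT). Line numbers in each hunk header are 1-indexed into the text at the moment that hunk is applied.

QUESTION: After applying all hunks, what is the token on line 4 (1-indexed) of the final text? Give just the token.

Answer: lkb

Derivation:
Hunk 1: at line 2 remove [cshte] add [kesho] -> 13 lines: gdphd gxq ftx kesho blhx mkwg qrglm xrfkg lhlny sbjkl gxu geg duoa
Hunk 2: at line 1 remove [ftx,kesho] add [lkb,szsxp] -> 13 lines: gdphd gxq lkb szsxp blhx mkwg qrglm xrfkg lhlny sbjkl gxu geg duoa
Hunk 3: at line 5 remove [qrglm] add [mku,hsf] -> 14 lines: gdphd gxq lkb szsxp blhx mkwg mku hsf xrfkg lhlny sbjkl gxu geg duoa
Hunk 4: at line 1 remove [gxq] add [xosf,btcp] -> 15 lines: gdphd xosf btcp lkb szsxp blhx mkwg mku hsf xrfkg lhlny sbjkl gxu geg duoa
Hunk 5: at line 11 remove [gxu] add [svinu] -> 15 lines: gdphd xosf btcp lkb szsxp blhx mkwg mku hsf xrfkg lhlny sbjkl svinu geg duoa
Final line 4: lkb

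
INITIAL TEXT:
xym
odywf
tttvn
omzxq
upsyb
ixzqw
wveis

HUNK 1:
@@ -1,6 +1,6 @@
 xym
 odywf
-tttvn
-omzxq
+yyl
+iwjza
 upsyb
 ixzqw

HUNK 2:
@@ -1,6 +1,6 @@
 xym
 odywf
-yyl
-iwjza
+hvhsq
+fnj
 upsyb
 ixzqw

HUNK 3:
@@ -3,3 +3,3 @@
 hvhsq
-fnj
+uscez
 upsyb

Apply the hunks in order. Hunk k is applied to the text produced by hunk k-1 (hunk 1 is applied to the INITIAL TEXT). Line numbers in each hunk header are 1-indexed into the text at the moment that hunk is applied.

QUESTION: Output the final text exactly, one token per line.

Answer: xym
odywf
hvhsq
uscez
upsyb
ixzqw
wveis

Derivation:
Hunk 1: at line 1 remove [tttvn,omzxq] add [yyl,iwjza] -> 7 lines: xym odywf yyl iwjza upsyb ixzqw wveis
Hunk 2: at line 1 remove [yyl,iwjza] add [hvhsq,fnj] -> 7 lines: xym odywf hvhsq fnj upsyb ixzqw wveis
Hunk 3: at line 3 remove [fnj] add [uscez] -> 7 lines: xym odywf hvhsq uscez upsyb ixzqw wveis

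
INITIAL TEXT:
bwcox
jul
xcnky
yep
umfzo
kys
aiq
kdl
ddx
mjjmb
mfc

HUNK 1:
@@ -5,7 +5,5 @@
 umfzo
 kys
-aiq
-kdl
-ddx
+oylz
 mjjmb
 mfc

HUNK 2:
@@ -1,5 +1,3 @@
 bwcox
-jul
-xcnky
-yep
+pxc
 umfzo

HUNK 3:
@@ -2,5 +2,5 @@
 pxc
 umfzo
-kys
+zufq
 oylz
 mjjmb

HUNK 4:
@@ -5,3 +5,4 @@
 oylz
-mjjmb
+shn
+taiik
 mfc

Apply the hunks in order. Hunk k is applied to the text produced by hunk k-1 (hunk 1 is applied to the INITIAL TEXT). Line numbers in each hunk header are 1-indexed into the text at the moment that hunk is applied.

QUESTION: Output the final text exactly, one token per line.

Answer: bwcox
pxc
umfzo
zufq
oylz
shn
taiik
mfc

Derivation:
Hunk 1: at line 5 remove [aiq,kdl,ddx] add [oylz] -> 9 lines: bwcox jul xcnky yep umfzo kys oylz mjjmb mfc
Hunk 2: at line 1 remove [jul,xcnky,yep] add [pxc] -> 7 lines: bwcox pxc umfzo kys oylz mjjmb mfc
Hunk 3: at line 2 remove [kys] add [zufq] -> 7 lines: bwcox pxc umfzo zufq oylz mjjmb mfc
Hunk 4: at line 5 remove [mjjmb] add [shn,taiik] -> 8 lines: bwcox pxc umfzo zufq oylz shn taiik mfc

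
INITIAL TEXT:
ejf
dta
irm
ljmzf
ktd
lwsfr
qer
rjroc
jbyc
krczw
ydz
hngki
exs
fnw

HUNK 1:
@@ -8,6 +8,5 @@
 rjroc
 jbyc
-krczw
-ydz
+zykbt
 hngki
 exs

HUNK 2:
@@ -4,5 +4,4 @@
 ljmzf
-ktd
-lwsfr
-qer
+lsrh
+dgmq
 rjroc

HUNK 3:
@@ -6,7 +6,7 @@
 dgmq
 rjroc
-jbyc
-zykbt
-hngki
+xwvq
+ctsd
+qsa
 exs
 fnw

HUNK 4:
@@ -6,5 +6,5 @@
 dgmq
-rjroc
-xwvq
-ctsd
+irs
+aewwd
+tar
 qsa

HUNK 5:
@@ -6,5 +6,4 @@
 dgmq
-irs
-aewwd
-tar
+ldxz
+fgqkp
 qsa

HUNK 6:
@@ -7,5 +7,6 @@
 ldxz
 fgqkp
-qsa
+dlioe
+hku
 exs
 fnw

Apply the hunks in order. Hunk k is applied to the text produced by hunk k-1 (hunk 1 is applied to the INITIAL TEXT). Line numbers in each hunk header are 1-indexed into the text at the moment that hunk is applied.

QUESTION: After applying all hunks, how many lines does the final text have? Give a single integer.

Answer: 12

Derivation:
Hunk 1: at line 8 remove [krczw,ydz] add [zykbt] -> 13 lines: ejf dta irm ljmzf ktd lwsfr qer rjroc jbyc zykbt hngki exs fnw
Hunk 2: at line 4 remove [ktd,lwsfr,qer] add [lsrh,dgmq] -> 12 lines: ejf dta irm ljmzf lsrh dgmq rjroc jbyc zykbt hngki exs fnw
Hunk 3: at line 6 remove [jbyc,zykbt,hngki] add [xwvq,ctsd,qsa] -> 12 lines: ejf dta irm ljmzf lsrh dgmq rjroc xwvq ctsd qsa exs fnw
Hunk 4: at line 6 remove [rjroc,xwvq,ctsd] add [irs,aewwd,tar] -> 12 lines: ejf dta irm ljmzf lsrh dgmq irs aewwd tar qsa exs fnw
Hunk 5: at line 6 remove [irs,aewwd,tar] add [ldxz,fgqkp] -> 11 lines: ejf dta irm ljmzf lsrh dgmq ldxz fgqkp qsa exs fnw
Hunk 6: at line 7 remove [qsa] add [dlioe,hku] -> 12 lines: ejf dta irm ljmzf lsrh dgmq ldxz fgqkp dlioe hku exs fnw
Final line count: 12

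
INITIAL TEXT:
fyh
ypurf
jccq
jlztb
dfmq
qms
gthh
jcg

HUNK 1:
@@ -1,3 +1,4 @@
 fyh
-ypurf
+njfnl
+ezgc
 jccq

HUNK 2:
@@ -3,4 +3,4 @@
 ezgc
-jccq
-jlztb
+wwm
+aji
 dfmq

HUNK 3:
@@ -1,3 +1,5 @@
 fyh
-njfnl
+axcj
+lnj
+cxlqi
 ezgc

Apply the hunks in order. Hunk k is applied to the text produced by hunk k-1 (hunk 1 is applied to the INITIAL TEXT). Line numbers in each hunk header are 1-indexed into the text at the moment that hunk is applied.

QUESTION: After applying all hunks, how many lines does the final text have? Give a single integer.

Answer: 11

Derivation:
Hunk 1: at line 1 remove [ypurf] add [njfnl,ezgc] -> 9 lines: fyh njfnl ezgc jccq jlztb dfmq qms gthh jcg
Hunk 2: at line 3 remove [jccq,jlztb] add [wwm,aji] -> 9 lines: fyh njfnl ezgc wwm aji dfmq qms gthh jcg
Hunk 3: at line 1 remove [njfnl] add [axcj,lnj,cxlqi] -> 11 lines: fyh axcj lnj cxlqi ezgc wwm aji dfmq qms gthh jcg
Final line count: 11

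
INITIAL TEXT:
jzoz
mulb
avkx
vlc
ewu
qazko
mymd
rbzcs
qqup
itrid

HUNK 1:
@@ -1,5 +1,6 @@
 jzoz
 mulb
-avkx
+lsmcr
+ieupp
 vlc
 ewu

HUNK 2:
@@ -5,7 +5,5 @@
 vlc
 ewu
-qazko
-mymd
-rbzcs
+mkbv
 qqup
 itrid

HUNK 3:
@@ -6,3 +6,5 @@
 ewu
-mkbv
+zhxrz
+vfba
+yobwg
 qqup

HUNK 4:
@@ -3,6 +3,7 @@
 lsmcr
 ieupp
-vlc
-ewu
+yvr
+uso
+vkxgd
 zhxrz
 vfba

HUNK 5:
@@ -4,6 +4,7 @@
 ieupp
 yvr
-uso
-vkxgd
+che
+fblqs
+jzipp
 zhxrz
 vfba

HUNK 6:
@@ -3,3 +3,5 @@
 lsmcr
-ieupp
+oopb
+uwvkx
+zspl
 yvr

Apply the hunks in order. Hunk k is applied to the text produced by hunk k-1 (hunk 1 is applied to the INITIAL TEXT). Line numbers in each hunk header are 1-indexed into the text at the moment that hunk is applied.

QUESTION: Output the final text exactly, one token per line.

Answer: jzoz
mulb
lsmcr
oopb
uwvkx
zspl
yvr
che
fblqs
jzipp
zhxrz
vfba
yobwg
qqup
itrid

Derivation:
Hunk 1: at line 1 remove [avkx] add [lsmcr,ieupp] -> 11 lines: jzoz mulb lsmcr ieupp vlc ewu qazko mymd rbzcs qqup itrid
Hunk 2: at line 5 remove [qazko,mymd,rbzcs] add [mkbv] -> 9 lines: jzoz mulb lsmcr ieupp vlc ewu mkbv qqup itrid
Hunk 3: at line 6 remove [mkbv] add [zhxrz,vfba,yobwg] -> 11 lines: jzoz mulb lsmcr ieupp vlc ewu zhxrz vfba yobwg qqup itrid
Hunk 4: at line 3 remove [vlc,ewu] add [yvr,uso,vkxgd] -> 12 lines: jzoz mulb lsmcr ieupp yvr uso vkxgd zhxrz vfba yobwg qqup itrid
Hunk 5: at line 4 remove [uso,vkxgd] add [che,fblqs,jzipp] -> 13 lines: jzoz mulb lsmcr ieupp yvr che fblqs jzipp zhxrz vfba yobwg qqup itrid
Hunk 6: at line 3 remove [ieupp] add [oopb,uwvkx,zspl] -> 15 lines: jzoz mulb lsmcr oopb uwvkx zspl yvr che fblqs jzipp zhxrz vfba yobwg qqup itrid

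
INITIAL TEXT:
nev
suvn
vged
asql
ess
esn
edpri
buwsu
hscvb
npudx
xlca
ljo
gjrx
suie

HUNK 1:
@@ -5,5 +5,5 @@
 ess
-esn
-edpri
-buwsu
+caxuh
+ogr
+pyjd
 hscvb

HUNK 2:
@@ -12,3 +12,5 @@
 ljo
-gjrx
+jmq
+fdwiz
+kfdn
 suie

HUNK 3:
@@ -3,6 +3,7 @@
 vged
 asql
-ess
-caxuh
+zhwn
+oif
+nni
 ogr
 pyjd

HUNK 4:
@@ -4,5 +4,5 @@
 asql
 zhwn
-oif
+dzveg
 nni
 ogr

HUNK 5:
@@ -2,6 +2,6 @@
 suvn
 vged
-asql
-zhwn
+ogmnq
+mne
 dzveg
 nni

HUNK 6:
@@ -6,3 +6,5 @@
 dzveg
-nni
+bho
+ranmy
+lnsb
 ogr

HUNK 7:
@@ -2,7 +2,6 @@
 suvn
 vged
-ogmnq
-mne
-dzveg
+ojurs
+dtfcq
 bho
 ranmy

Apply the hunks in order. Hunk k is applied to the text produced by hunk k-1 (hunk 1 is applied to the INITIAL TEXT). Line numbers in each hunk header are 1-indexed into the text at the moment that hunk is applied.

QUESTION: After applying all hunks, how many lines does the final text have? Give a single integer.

Hunk 1: at line 5 remove [esn,edpri,buwsu] add [caxuh,ogr,pyjd] -> 14 lines: nev suvn vged asql ess caxuh ogr pyjd hscvb npudx xlca ljo gjrx suie
Hunk 2: at line 12 remove [gjrx] add [jmq,fdwiz,kfdn] -> 16 lines: nev suvn vged asql ess caxuh ogr pyjd hscvb npudx xlca ljo jmq fdwiz kfdn suie
Hunk 3: at line 3 remove [ess,caxuh] add [zhwn,oif,nni] -> 17 lines: nev suvn vged asql zhwn oif nni ogr pyjd hscvb npudx xlca ljo jmq fdwiz kfdn suie
Hunk 4: at line 4 remove [oif] add [dzveg] -> 17 lines: nev suvn vged asql zhwn dzveg nni ogr pyjd hscvb npudx xlca ljo jmq fdwiz kfdn suie
Hunk 5: at line 2 remove [asql,zhwn] add [ogmnq,mne] -> 17 lines: nev suvn vged ogmnq mne dzveg nni ogr pyjd hscvb npudx xlca ljo jmq fdwiz kfdn suie
Hunk 6: at line 6 remove [nni] add [bho,ranmy,lnsb] -> 19 lines: nev suvn vged ogmnq mne dzveg bho ranmy lnsb ogr pyjd hscvb npudx xlca ljo jmq fdwiz kfdn suie
Hunk 7: at line 2 remove [ogmnq,mne,dzveg] add [ojurs,dtfcq] -> 18 lines: nev suvn vged ojurs dtfcq bho ranmy lnsb ogr pyjd hscvb npudx xlca ljo jmq fdwiz kfdn suie
Final line count: 18

Answer: 18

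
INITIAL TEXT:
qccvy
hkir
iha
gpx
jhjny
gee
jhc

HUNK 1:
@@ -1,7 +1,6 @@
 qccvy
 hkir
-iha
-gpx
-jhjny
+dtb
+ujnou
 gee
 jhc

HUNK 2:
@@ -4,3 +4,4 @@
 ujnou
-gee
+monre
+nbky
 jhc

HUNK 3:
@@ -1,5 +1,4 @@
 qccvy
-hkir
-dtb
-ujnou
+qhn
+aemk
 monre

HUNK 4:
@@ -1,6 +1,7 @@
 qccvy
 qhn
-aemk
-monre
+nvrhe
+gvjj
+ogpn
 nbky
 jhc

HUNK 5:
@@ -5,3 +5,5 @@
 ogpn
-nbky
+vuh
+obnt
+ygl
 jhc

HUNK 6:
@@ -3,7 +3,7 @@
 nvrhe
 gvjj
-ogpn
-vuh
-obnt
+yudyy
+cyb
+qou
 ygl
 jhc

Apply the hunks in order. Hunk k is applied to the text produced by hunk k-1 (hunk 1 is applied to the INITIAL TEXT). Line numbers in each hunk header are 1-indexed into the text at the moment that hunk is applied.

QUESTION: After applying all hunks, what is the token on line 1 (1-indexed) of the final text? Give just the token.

Answer: qccvy

Derivation:
Hunk 1: at line 1 remove [iha,gpx,jhjny] add [dtb,ujnou] -> 6 lines: qccvy hkir dtb ujnou gee jhc
Hunk 2: at line 4 remove [gee] add [monre,nbky] -> 7 lines: qccvy hkir dtb ujnou monre nbky jhc
Hunk 3: at line 1 remove [hkir,dtb,ujnou] add [qhn,aemk] -> 6 lines: qccvy qhn aemk monre nbky jhc
Hunk 4: at line 1 remove [aemk,monre] add [nvrhe,gvjj,ogpn] -> 7 lines: qccvy qhn nvrhe gvjj ogpn nbky jhc
Hunk 5: at line 5 remove [nbky] add [vuh,obnt,ygl] -> 9 lines: qccvy qhn nvrhe gvjj ogpn vuh obnt ygl jhc
Hunk 6: at line 3 remove [ogpn,vuh,obnt] add [yudyy,cyb,qou] -> 9 lines: qccvy qhn nvrhe gvjj yudyy cyb qou ygl jhc
Final line 1: qccvy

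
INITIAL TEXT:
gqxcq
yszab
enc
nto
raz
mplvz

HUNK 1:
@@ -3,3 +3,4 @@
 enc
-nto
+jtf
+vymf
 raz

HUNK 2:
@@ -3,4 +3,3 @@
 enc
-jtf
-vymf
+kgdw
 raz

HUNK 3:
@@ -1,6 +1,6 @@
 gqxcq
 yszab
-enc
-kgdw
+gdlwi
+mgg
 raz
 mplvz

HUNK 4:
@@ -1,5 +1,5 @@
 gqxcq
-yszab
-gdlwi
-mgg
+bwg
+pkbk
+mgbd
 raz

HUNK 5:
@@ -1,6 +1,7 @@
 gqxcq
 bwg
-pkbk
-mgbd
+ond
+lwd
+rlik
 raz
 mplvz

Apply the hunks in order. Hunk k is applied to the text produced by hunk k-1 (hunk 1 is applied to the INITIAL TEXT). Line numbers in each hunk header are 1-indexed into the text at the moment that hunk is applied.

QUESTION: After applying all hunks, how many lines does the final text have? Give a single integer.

Hunk 1: at line 3 remove [nto] add [jtf,vymf] -> 7 lines: gqxcq yszab enc jtf vymf raz mplvz
Hunk 2: at line 3 remove [jtf,vymf] add [kgdw] -> 6 lines: gqxcq yszab enc kgdw raz mplvz
Hunk 3: at line 1 remove [enc,kgdw] add [gdlwi,mgg] -> 6 lines: gqxcq yszab gdlwi mgg raz mplvz
Hunk 4: at line 1 remove [yszab,gdlwi,mgg] add [bwg,pkbk,mgbd] -> 6 lines: gqxcq bwg pkbk mgbd raz mplvz
Hunk 5: at line 1 remove [pkbk,mgbd] add [ond,lwd,rlik] -> 7 lines: gqxcq bwg ond lwd rlik raz mplvz
Final line count: 7

Answer: 7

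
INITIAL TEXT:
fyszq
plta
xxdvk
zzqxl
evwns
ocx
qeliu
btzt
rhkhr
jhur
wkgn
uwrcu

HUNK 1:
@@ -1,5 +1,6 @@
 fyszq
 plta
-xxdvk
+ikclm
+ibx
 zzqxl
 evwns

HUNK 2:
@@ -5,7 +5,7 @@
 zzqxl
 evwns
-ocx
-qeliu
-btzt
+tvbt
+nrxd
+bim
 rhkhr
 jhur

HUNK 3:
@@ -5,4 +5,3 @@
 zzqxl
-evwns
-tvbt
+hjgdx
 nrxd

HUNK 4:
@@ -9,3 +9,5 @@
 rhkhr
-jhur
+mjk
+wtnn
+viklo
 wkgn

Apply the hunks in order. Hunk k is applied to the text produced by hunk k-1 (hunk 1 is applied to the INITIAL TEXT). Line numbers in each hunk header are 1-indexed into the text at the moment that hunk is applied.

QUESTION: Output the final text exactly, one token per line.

Answer: fyszq
plta
ikclm
ibx
zzqxl
hjgdx
nrxd
bim
rhkhr
mjk
wtnn
viklo
wkgn
uwrcu

Derivation:
Hunk 1: at line 1 remove [xxdvk] add [ikclm,ibx] -> 13 lines: fyszq plta ikclm ibx zzqxl evwns ocx qeliu btzt rhkhr jhur wkgn uwrcu
Hunk 2: at line 5 remove [ocx,qeliu,btzt] add [tvbt,nrxd,bim] -> 13 lines: fyszq plta ikclm ibx zzqxl evwns tvbt nrxd bim rhkhr jhur wkgn uwrcu
Hunk 3: at line 5 remove [evwns,tvbt] add [hjgdx] -> 12 lines: fyszq plta ikclm ibx zzqxl hjgdx nrxd bim rhkhr jhur wkgn uwrcu
Hunk 4: at line 9 remove [jhur] add [mjk,wtnn,viklo] -> 14 lines: fyszq plta ikclm ibx zzqxl hjgdx nrxd bim rhkhr mjk wtnn viklo wkgn uwrcu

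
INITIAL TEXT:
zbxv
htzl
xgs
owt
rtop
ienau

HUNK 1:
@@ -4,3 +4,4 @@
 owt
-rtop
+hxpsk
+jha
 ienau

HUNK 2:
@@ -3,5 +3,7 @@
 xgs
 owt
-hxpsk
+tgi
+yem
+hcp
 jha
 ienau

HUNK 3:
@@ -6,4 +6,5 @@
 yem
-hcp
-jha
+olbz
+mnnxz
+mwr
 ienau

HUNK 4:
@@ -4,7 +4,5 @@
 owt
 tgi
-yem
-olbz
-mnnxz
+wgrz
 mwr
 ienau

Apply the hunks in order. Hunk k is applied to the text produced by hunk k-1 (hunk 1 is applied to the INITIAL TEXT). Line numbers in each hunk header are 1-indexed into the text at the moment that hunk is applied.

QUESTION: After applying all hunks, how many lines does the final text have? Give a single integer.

Answer: 8

Derivation:
Hunk 1: at line 4 remove [rtop] add [hxpsk,jha] -> 7 lines: zbxv htzl xgs owt hxpsk jha ienau
Hunk 2: at line 3 remove [hxpsk] add [tgi,yem,hcp] -> 9 lines: zbxv htzl xgs owt tgi yem hcp jha ienau
Hunk 3: at line 6 remove [hcp,jha] add [olbz,mnnxz,mwr] -> 10 lines: zbxv htzl xgs owt tgi yem olbz mnnxz mwr ienau
Hunk 4: at line 4 remove [yem,olbz,mnnxz] add [wgrz] -> 8 lines: zbxv htzl xgs owt tgi wgrz mwr ienau
Final line count: 8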